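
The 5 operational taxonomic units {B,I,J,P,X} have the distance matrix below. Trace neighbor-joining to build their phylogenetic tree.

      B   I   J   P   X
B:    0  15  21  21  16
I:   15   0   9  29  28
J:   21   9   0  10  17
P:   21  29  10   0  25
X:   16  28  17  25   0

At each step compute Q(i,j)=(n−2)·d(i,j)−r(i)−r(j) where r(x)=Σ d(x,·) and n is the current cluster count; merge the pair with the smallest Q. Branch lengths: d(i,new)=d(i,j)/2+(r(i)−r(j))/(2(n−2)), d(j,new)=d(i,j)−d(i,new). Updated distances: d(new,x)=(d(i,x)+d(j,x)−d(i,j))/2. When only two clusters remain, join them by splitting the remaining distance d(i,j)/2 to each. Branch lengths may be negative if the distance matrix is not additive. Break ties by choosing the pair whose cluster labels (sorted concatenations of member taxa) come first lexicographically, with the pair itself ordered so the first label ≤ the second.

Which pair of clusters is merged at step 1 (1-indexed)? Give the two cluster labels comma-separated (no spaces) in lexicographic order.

J,P

step 1: merge (J,P) at d=10, Q=-112; branch lengths J→1/3, P→29/3; new cluster JP
  updated: d(B,JP)=16, d(I,JP)=14, d(JP,X)=16
step 2: merge (B,X) at d=16, Q=-75; branch lengths B→19/4, X→45/4; new cluster BX
  updated: d(BX,I)=27/2, d(BX,JP)=8
step 3: merge (BX,I) at d=27/2, Q=-71/2; branch lengths BX→15/4, I→39/4; new cluster BIX
  updated: d(BIX,JP)=17/4
step 4: merge (BIX,JP) at d=17/4; branch lengths BIX→17/8, JP→17/8; new cluster BIJPX
final tree: (((B:19/4,X:45/4):15/4,I:39/4):17/8,(J:1/3,P:29/3):17/8)
total length: 175/4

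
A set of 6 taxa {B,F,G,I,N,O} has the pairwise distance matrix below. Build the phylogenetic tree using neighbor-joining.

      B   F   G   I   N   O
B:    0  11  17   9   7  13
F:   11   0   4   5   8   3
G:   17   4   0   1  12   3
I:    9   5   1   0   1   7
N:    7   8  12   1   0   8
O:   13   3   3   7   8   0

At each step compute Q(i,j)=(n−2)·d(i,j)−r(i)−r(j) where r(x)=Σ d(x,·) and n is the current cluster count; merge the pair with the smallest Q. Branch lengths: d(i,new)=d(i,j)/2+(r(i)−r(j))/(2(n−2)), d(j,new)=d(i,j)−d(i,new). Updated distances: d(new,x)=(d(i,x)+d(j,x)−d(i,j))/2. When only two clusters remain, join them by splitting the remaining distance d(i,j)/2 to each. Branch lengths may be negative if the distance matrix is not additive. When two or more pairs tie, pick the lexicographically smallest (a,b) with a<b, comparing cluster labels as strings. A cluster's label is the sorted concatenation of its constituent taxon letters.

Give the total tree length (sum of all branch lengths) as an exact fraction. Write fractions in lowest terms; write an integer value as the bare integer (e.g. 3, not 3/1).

1. join B+N (d=7, Q=-65) ⇒ BN; edges |B|=49/8, |N|=7/8
  updated: d(BN,F)=6, d(BN,G)=11, d(BN,I)=3/2, d(BN,O)=7
2. join BN+I (d=3/2, Q=-71/2) ⇒ BIN; edges |BN|=31/12, |I|=-13/12
  updated: d(BIN,F)=19/4, d(BIN,G)=21/4, d(BIN,O)=25/4
3. join BIN+F (d=19/4, Q=-37/2) ⇒ BFIN; edges |BIN|=7/2, |F|=5/4
  updated: d(BFIN,G)=9/4, d(BFIN,O)=9/4
4. join BFIN+G (d=9/4, Q=-15/2) ⇒ BFGIN; edges |BFIN|=3/4, |G|=3/2
  updated: d(BFGIN,O)=3/2
5. join BFGIN+O (d=3/2) ⇒ BFGINO; edges |BFGIN|=3/4, |O|=3/4
final tree: (((((B:49/8,N:7/8):31/12,I:-13/12):7/2,F:5/4):3/4,G:3/2):3/4,O:3/4)
total length: 17

17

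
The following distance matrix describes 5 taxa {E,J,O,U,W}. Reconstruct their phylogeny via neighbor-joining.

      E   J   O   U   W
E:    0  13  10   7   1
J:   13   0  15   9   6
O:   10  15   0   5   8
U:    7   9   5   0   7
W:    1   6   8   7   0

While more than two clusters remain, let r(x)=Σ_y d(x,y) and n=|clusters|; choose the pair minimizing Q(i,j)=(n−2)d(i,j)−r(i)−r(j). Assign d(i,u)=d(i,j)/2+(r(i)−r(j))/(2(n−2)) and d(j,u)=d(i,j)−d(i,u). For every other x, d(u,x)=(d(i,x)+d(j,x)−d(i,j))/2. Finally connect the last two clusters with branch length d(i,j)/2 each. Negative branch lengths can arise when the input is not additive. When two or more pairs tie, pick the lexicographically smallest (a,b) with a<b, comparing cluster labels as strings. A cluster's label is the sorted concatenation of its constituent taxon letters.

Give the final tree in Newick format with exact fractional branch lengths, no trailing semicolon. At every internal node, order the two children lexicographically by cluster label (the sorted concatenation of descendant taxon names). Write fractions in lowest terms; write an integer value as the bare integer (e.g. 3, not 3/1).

iteration 1: select O,U (d=5, Q=-51); attach at lengths (25/6, 5/6); label the merged cluster OU
  updated: d(E,OU)=6, d(J,OU)=19/2, d(OU,W)=5
iteration 2: select E,W (d=1, Q=-30); attach at lengths (5/2, -3/2); label the merged cluster EW
  updated: d(EW,J)=9, d(EW,OU)=5
iteration 3: select EW,J (d=9, Q=-47/2); attach at lengths (9/4, 27/4); label the merged cluster EJW
  updated: d(EJW,OU)=11/4
iteration 4: select EJW,OU (d=11/4); attach at lengths (11/8, 11/8); label the merged cluster EJOUW
final tree: (((E:5/2,W:-3/2):9/4,J:27/4):11/8,(O:25/6,U:5/6):11/8)
total length: 71/4

(((E:5/2,W:-3/2):9/4,J:27/4):11/8,(O:25/6,U:5/6):11/8)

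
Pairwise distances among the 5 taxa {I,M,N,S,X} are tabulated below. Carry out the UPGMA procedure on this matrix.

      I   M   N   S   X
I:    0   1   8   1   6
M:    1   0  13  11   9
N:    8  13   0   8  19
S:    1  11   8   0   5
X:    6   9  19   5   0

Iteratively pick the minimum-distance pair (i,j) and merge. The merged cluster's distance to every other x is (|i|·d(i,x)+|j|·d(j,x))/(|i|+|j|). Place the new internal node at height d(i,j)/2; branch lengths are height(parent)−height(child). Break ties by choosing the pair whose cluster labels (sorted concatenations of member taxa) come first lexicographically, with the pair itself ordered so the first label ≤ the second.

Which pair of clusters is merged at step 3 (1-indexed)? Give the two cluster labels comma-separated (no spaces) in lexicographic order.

IM,SX

1. join I+M (d=1) ⇒ IM; edges |I|=1/2, |M|=1/2
  updated: d(IM,N)=21/2, d(IM,S)=6, d(IM,X)=15/2
2. join S+X (d=5) ⇒ SX; edges |S|=5/2, |X|=5/2
  updated: d(IM,SX)=27/4, d(N,SX)=27/2
3. join IM+SX (d=27/4) ⇒ IMSX; edges |IM|=23/8, |SX|=7/8
  updated: d(IMSX,N)=12
4. join IMSX+N (d=12) ⇒ IMNSX; edges |IMSX|=21/8, |N|=6
final tree: (((I:1/2,M:1/2):23/8,(S:5/2,X:5/2):7/8):21/8,N:6)
total length: 147/8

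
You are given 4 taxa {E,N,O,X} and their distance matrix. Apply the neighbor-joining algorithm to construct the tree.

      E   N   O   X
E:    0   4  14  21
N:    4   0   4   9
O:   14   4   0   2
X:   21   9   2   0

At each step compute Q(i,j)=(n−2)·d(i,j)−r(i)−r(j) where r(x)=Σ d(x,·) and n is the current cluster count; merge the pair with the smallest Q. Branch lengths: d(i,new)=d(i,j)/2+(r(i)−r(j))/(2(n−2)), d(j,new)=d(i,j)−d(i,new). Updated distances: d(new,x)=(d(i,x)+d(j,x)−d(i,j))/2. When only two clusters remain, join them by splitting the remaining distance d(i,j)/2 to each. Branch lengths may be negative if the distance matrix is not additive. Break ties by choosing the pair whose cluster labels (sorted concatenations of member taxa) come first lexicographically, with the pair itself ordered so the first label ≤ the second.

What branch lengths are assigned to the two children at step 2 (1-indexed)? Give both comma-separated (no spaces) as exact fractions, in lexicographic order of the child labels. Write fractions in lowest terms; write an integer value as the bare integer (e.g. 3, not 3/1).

step 1: merge (E,N) at d=4, Q=-48; branch lengths E→15/2, N→-7/2; new cluster EN
  updated: d(EN,O)=7, d(EN,X)=13
step 2: merge (EN,O) at d=7, Q=-22; branch lengths EN→9, O→-2; new cluster ENO
  updated: d(ENO,X)=4
step 3: merge (ENO,X) at d=4; branch lengths ENO→2, X→2; new cluster ENOX
final tree: (((E:15/2,N:-7/2):9,O:-2):2,X:2)
total length: 15

9,-2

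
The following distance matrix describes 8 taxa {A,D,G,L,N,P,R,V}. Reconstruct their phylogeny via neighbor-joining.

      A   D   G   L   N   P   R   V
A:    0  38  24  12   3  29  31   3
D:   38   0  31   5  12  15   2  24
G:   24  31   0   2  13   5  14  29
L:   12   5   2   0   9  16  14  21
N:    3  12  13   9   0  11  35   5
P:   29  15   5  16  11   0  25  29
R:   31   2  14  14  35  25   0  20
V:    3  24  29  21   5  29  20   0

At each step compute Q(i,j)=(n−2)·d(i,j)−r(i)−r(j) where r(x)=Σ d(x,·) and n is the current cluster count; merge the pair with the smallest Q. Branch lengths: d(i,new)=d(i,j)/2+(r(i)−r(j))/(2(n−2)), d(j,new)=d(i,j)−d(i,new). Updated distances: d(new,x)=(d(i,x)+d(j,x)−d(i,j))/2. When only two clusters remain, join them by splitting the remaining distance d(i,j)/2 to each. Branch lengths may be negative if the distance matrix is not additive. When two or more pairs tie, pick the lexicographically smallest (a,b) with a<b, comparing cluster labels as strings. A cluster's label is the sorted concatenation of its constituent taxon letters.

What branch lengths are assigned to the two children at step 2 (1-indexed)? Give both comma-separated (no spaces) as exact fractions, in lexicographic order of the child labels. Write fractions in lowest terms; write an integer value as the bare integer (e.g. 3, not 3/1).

23/20,37/20

step 1: merge (D,R) at d=2, Q=-256; branch lengths D→-1/6, R→13/6; new cluster DR
  updated: d(A,DR)=67/2, d(DR,G)=43/2, d(DR,L)=17/2, d(DR,N)=45/2, d(DR,P)=19, d(DR,V)=21
step 2: merge (A,V) at d=3, Q=-395/2; branch lengths A→23/20, V→37/20; new cluster AV
  updated: d(AV,DR)=103/4, d(AV,G)=25, d(AV,L)=15, d(AV,N)=5/2, d(AV,P)=55/2
step 3: merge (AV,N) at d=5/2, Q=-575/4; branch lengths AV→191/32, N→-111/32; new cluster ANV
  updated: d(ANV,DR)=183/8, d(ANV,G)=71/4, d(ANV,L)=43/4, d(ANV,P)=18
step 4: merge (G,P) at d=5, Q=-357/4; branch lengths G→13/24, P→107/24; new cluster GP
  updated: d(ANV,GP)=123/8, d(DR,GP)=71/4, d(GP,L)=13/2
step 5: merge (ANV,GP) at d=123/8, Q=-463/8; branch lengths ANV→321/32, GP→171/32; new cluster AGNPV
  updated: d(AGNPV,DR)=101/8, d(AGNPV,L)=15/16
step 6: merge (AGNPV,DR) at d=101/8, Q=-353/16; branch lengths AGNPV→81/32, DR→323/32; new cluster ADGNPRV
  updated: d(ADGNPRV,L)=-51/32
step 7: merge (ADGNPRV,L) at d=-51/32; branch lengths ADGNPRV→-51/64, L→-51/64; new cluster ADGLNPRV
final tree: (((((A:23/20,V:37/20):191/32,N:-111/32):321/32,(G:13/24,P:107/24):171/32):81/32,(D:-1/6,R:13/6):323/32):-51/64,L:-51/64)
total length: 1245/32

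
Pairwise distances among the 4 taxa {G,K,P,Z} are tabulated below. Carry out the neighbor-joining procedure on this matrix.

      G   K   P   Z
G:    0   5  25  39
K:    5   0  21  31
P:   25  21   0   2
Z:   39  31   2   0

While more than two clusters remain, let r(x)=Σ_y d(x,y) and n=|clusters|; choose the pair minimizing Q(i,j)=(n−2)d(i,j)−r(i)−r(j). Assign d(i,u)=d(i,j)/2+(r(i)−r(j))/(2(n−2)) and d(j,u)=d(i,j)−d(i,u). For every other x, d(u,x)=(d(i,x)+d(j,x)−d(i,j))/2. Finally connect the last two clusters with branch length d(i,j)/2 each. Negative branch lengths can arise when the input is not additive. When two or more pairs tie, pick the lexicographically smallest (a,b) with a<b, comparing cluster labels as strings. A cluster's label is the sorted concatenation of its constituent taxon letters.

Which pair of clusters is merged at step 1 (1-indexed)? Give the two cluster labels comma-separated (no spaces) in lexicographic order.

1. join G+K (d=5, Q=-116) ⇒ GK; edges |G|=11/2, |K|=-1/2
  updated: d(GK,P)=41/2, d(GK,Z)=65/2
2. join GK+P (d=41/2, Q=-55) ⇒ GKP; edges |GK|=51/2, |P|=-5
  updated: d(GKP,Z)=7
3. join GKP+Z (d=7) ⇒ GKPZ; edges |GKP|=7/2, |Z|=7/2
final tree: (((G:11/2,K:-1/2):51/2,P:-5):7/2,Z:7/2)
total length: 65/2

G,K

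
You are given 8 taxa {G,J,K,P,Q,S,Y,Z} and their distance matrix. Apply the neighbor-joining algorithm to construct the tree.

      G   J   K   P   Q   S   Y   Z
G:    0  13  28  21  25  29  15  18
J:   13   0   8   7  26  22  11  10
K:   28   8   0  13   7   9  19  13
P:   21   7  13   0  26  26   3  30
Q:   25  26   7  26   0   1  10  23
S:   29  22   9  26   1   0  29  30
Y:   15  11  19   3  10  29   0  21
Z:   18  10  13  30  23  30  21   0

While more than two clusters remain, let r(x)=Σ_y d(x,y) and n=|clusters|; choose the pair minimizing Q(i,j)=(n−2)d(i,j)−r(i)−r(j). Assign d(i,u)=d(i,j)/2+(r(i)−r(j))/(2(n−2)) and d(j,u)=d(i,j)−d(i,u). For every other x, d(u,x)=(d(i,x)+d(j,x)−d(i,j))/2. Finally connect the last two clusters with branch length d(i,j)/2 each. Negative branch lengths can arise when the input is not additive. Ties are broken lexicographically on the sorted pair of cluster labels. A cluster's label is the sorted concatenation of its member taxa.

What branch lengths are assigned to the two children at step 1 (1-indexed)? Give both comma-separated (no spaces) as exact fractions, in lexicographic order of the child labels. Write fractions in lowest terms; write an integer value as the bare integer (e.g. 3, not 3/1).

-11/6,17/6

iteration 1: select Q,S (d=1, Q=-258); attach at lengths (-11/6, 17/6); label the merged cluster QS
  updated: d(G,QS)=53/2, d(J,QS)=47/2, d(K,QS)=15/2, d(P,QS)=51/2, d(QS,Y)=19, d(QS,Z)=26
iteration 2: select K,QS (d=15/2, Q=-179); attach at lengths (-1/5, 77/10); label the merged cluster KQS
  updated: d(G,KQS)=47/2, d(J,KQS)=12, d(KQS,P)=31/2, d(KQS,Y)=61/4, d(KQS,Z)=63/4
iteration 3: select P,Y (d=3, Q=-519/4); attach at lengths (93/32, 3/32); label the merged cluster PY
  updated: d(G,PY)=33/2, d(J,PY)=15/2, d(KQS,PY)=111/8, d(PY,Z)=24
iteration 4: select KQS,Z (d=63/4, Q=-685/8); attach at lengths (119/16, 133/16); label the merged cluster KQSZ
  updated: d(G,KQSZ)=103/8, d(J,KQSZ)=25/8, d(KQSZ,PY)=177/16
iteration 5: select G,PY (d=33/2, Q=-711/16); attach at lengths (645/64, 411/64); label the merged cluster GPY
  updated: d(GPY,J)=2, d(GPY,KQSZ)=119/32
iteration 6: select GPY,J (d=2, Q=-283/32); attach at lengths (83/64, 45/64); label the merged cluster GJPY
  updated: d(GJPY,KQSZ)=155/64
iteration 7: select GJPY,KQSZ (d=155/64); attach at lengths (155/128, 155/128); label the merged cluster GJKPQSYZ
final tree: (((G:645/64,(P:93/32,Y:3/32):411/64):83/64,J:45/64):155/128,((K:-1/5,(Q:-11/6,S:17/6):77/10):119/16,Z:133/16):155/128)
total length: 3083/64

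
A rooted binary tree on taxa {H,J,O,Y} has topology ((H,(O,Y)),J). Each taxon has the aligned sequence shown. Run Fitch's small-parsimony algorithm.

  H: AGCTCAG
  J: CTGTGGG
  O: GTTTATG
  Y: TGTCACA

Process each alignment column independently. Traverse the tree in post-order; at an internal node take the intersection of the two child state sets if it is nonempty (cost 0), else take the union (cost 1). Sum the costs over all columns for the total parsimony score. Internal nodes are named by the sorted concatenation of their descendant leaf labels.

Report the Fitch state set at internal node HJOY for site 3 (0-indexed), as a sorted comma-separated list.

site 0, node OY: O={G} ∪ Y={T} → {G,T} (+1)
site 0, node HOY: H={A} ∪ OY={G,T} → {A,G,T} (+1)
site 0, node HJOY: HOY={A,G,T} ∪ J={C} → {A,C,G,T} (+1)
site 1, node OY: O={T} ∪ Y={G} → {G,T} (+1)
site 1, node HOY: H={G} ∩ OY={G,T} → {G} (+0)
site 1, node HJOY: HOY={G} ∪ J={T} → {G,T} (+1)
site 2, node OY: O={T} ∩ Y={T} → {T} (+0)
site 2, node HOY: H={C} ∪ OY={T} → {C,T} (+1)
site 2, node HJOY: HOY={C,T} ∪ J={G} → {C,G,T} (+1)
site 3, node OY: O={T} ∪ Y={C} → {C,T} (+1)
site 3, node HOY: H={T} ∩ OY={C,T} → {T} (+0)
site 3, node HJOY: HOY={T} ∩ J={T} → {T} (+0)
site 4, node OY: O={A} ∩ Y={A} → {A} (+0)
site 4, node HOY: H={C} ∪ OY={A} → {A,C} (+1)
site 4, node HJOY: HOY={A,C} ∪ J={G} → {A,C,G} (+1)
site 5, node OY: O={T} ∪ Y={C} → {C,T} (+1)
site 5, node HOY: H={A} ∪ OY={C,T} → {A,C,T} (+1)
site 5, node HJOY: HOY={A,C,T} ∪ J={G} → {A,C,G,T} (+1)
site 6, node OY: O={G} ∪ Y={A} → {A,G} (+1)
site 6, node HOY: H={G} ∩ OY={A,G} → {G} (+0)
site 6, node HJOY: HOY={G} ∩ J={G} → {G} (+0)
per-site changes: [3, 2, 2, 1, 2, 3, 1]; total = 14

T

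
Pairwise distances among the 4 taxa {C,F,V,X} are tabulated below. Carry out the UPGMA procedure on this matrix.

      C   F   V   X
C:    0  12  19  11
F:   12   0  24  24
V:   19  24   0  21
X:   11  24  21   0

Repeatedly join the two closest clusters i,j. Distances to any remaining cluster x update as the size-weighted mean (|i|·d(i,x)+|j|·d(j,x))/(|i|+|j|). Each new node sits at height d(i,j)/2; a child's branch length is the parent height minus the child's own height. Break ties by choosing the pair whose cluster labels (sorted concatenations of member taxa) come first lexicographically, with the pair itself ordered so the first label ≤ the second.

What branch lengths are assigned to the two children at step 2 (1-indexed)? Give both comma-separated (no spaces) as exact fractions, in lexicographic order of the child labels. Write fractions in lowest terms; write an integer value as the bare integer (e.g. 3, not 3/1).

7/2,9

1. join C+X (d=11) ⇒ CX; edges |C|=11/2, |X|=11/2
  updated: d(CX,F)=18, d(CX,V)=20
2. join CX+F (d=18) ⇒ CFX; edges |CX|=7/2, |F|=9
  updated: d(CFX,V)=64/3
3. join CFX+V (d=64/3) ⇒ CFVX; edges |CFX|=5/3, |V|=32/3
final tree: (((C:11/2,X:11/2):7/2,F:9):5/3,V:32/3)
total length: 215/6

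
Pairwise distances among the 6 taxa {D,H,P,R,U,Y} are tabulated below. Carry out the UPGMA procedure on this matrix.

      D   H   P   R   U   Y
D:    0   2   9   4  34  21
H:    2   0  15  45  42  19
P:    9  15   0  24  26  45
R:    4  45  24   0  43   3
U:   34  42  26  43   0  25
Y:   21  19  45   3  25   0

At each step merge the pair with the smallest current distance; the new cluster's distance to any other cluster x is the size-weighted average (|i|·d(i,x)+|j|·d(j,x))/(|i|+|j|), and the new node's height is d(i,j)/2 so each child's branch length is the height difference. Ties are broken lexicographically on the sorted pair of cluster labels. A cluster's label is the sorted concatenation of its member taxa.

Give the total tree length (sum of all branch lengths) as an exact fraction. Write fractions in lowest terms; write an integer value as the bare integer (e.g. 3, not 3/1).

167/3

step 1: merge (D,H) at d=2; branch lengths D→1, H→1; new cluster DH
  updated: d(DH,P)=12, d(DH,R)=49/2, d(DH,U)=38, d(DH,Y)=20
step 2: merge (R,Y) at d=3; branch lengths R→3/2, Y→3/2; new cluster RY
  updated: d(DH,RY)=89/4, d(P,RY)=69/2, d(RY,U)=34
step 3: merge (DH,P) at d=12; branch lengths DH→5, P→6; new cluster DHP
  updated: d(DHP,RY)=79/3, d(DHP,U)=34
step 4: merge (DHP,RY) at d=79/3; branch lengths DHP→43/6, RY→35/3; new cluster DHPRY
  updated: d(DHPRY,U)=34
step 5: merge (DHPRY,U) at d=34; branch lengths DHPRY→23/6, U→17; new cluster DHPRUY
final tree: ((((D:1,H:1):5,P:6):43/6,(R:3/2,Y:3/2):35/3):23/6,U:17)
total length: 167/3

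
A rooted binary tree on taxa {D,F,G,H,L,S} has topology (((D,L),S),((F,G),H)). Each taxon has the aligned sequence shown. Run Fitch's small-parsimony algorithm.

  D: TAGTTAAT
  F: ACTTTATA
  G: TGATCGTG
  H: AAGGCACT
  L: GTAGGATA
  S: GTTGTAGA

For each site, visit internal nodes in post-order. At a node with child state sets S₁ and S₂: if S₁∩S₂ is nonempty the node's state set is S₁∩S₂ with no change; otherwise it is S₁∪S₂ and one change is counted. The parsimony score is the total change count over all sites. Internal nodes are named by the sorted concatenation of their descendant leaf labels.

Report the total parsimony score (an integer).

site 0, node DL: D={T} ∪ L={G} → {G,T} (+1)
site 0, node DLS: DL={G,T} ∩ S={G} → {G} (+0)
site 0, node FG: F={A} ∪ G={T} → {A,T} (+1)
site 0, node FGH: FG={A,T} ∩ H={A} → {A} (+0)
site 0, node DFGHLS: DLS={G} ∪ FGH={A} → {A,G} (+1)
site 1, node DL: D={A} ∪ L={T} → {A,T} (+1)
site 1, node DLS: DL={A,T} ∩ S={T} → {T} (+0)
site 1, node FG: F={C} ∪ G={G} → {C,G} (+1)
site 1, node FGH: FG={C,G} ∪ H={A} → {A,C,G} (+1)
site 1, node DFGHLS: DLS={T} ∪ FGH={A,C,G} → {A,C,G,T} (+1)
site 2, node DL: D={G} ∪ L={A} → {A,G} (+1)
site 2, node DLS: DL={A,G} ∪ S={T} → {A,G,T} (+1)
site 2, node FG: F={T} ∪ G={A} → {A,T} (+1)
site 2, node FGH: FG={A,T} ∪ H={G} → {A,G,T} (+1)
site 2, node DFGHLS: DLS={A,G,T} ∩ FGH={A,G,T} → {A,G,T} (+0)
site 3, node DL: D={T} ∪ L={G} → {G,T} (+1)
site 3, node DLS: DL={G,T} ∩ S={G} → {G} (+0)
site 3, node FG: F={T} ∩ G={T} → {T} (+0)
site 3, node FGH: FG={T} ∪ H={G} → {G,T} (+1)
site 3, node DFGHLS: DLS={G} ∩ FGH={G,T} → {G} (+0)
site 4, node DL: D={T} ∪ L={G} → {G,T} (+1)
site 4, node DLS: DL={G,T} ∩ S={T} → {T} (+0)
site 4, node FG: F={T} ∪ G={C} → {C,T} (+1)
site 4, node FGH: FG={C,T} ∩ H={C} → {C} (+0)
site 4, node DFGHLS: DLS={T} ∪ FGH={C} → {C,T} (+1)
site 5, node DL: D={A} ∩ L={A} → {A} (+0)
site 5, node DLS: DL={A} ∩ S={A} → {A} (+0)
site 5, node FG: F={A} ∪ G={G} → {A,G} (+1)
site 5, node FGH: FG={A,G} ∩ H={A} → {A} (+0)
site 5, node DFGHLS: DLS={A} ∩ FGH={A} → {A} (+0)
site 6, node DL: D={A} ∪ L={T} → {A,T} (+1)
site 6, node DLS: DL={A,T} ∪ S={G} → {A,G,T} (+1)
site 6, node FG: F={T} ∩ G={T} → {T} (+0)
site 6, node FGH: FG={T} ∪ H={C} → {C,T} (+1)
site 6, node DFGHLS: DLS={A,G,T} ∩ FGH={C,T} → {T} (+0)
site 7, node DL: D={T} ∪ L={A} → {A,T} (+1)
site 7, node DLS: DL={A,T} ∩ S={A} → {A} (+0)
site 7, node FG: F={A} ∪ G={G} → {A,G} (+1)
site 7, node FGH: FG={A,G} ∪ H={T} → {A,G,T} (+1)
site 7, node DFGHLS: DLS={A} ∩ FGH={A,G,T} → {A} (+0)
per-site changes: [3, 4, 4, 2, 3, 1, 3, 3]; total = 23

23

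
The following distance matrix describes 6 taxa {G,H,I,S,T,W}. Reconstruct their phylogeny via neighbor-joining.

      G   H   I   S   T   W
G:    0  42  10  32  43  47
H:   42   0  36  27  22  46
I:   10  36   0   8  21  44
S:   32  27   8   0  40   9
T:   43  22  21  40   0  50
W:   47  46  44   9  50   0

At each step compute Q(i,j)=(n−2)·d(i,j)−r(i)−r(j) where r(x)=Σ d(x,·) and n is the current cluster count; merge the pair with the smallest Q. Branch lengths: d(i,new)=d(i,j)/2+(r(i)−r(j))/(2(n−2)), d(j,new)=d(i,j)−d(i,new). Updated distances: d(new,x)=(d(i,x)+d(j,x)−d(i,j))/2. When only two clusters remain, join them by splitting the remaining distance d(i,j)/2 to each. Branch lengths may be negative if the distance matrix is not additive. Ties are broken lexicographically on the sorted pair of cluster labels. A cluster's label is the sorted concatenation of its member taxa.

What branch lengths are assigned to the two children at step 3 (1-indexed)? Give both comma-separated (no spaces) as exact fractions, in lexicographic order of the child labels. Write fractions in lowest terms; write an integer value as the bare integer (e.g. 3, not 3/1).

95/8,-15/8

1. join S+W (d=9, Q=-276) ⇒ SW; edges |S|=-11/2, |W|=29/2
  updated: d(G,SW)=35, d(H,SW)=32, d(I,SW)=43/2, d(SW,T)=81/2
2. join H+T (d=22, Q=-385/2) ⇒ HT; edges |H|=143/12, |T|=121/12
  updated: d(G,HT)=63/2, d(HT,I)=35/2, d(HT,SW)=101/4
3. join G+I (d=10, Q=-211/2) ⇒ GI; edges |G|=95/8, |I|=-15/8
  updated: d(GI,HT)=39/2, d(GI,SW)=93/4
4. join GI+HT (d=39/2, Q=-68) ⇒ GHIT; edges |GI|=35/4, |HT|=43/4
  updated: d(GHIT,SW)=29/2
5. join GHIT+SW (d=29/2) ⇒ GHISTW; edges |GHIT|=29/4, |SW|=29/4
final tree: (((G:95/8,I:-15/8):35/4,(H:143/12,T:121/12):43/4):29/4,(S:-11/2,W:29/2):29/4)
total length: 75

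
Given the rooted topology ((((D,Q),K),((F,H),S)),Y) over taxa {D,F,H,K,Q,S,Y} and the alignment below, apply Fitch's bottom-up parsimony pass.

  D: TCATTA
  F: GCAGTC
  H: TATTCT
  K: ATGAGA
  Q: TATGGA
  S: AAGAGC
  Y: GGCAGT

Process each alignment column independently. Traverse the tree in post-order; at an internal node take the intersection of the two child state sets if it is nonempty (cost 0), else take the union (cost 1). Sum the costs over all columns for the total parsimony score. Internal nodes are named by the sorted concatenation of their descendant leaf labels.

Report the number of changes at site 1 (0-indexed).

4

DQ@0: {T} ∩ {T} = {T} (intersection, +0)
DKQ@0: {T} ∪ {A} = {A,T} (union, +1)
FH@0: {G} ∪ {T} = {G,T} (union, +1)
FHS@0: {G,T} ∪ {A} = {A,G,T} (union, +1)
DFHKQS@0: {A,T} ∩ {A,G,T} = {A,T} (intersection, +0)
DFHKQSY@0: {A,T} ∪ {G} = {A,G,T} (union, +1)
DQ@1: {C} ∪ {A} = {A,C} (union, +1)
DKQ@1: {A,C} ∪ {T} = {A,C,T} (union, +1)
FH@1: {C} ∪ {A} = {A,C} (union, +1)
FHS@1: {A,C} ∩ {A} = {A} (intersection, +0)
DFHKQS@1: {A,C,T} ∩ {A} = {A} (intersection, +0)
DFHKQSY@1: {A} ∪ {G} = {A,G} (union, +1)
DQ@2: {A} ∪ {T} = {A,T} (union, +1)
DKQ@2: {A,T} ∪ {G} = {A,G,T} (union, +1)
FH@2: {A} ∪ {T} = {A,T} (union, +1)
FHS@2: {A,T} ∪ {G} = {A,G,T} (union, +1)
DFHKQS@2: {A,G,T} ∩ {A,G,T} = {A,G,T} (intersection, +0)
DFHKQSY@2: {A,G,T} ∪ {C} = {A,C,G,T} (union, +1)
DQ@3: {T} ∪ {G} = {G,T} (union, +1)
DKQ@3: {G,T} ∪ {A} = {A,G,T} (union, +1)
FH@3: {G} ∪ {T} = {G,T} (union, +1)
FHS@3: {G,T} ∪ {A} = {A,G,T} (union, +1)
DFHKQS@3: {A,G,T} ∩ {A,G,T} = {A,G,T} (intersection, +0)
DFHKQSY@3: {A,G,T} ∩ {A} = {A} (intersection, +0)
DQ@4: {T} ∪ {G} = {G,T} (union, +1)
DKQ@4: {G,T} ∩ {G} = {G} (intersection, +0)
FH@4: {T} ∪ {C} = {C,T} (union, +1)
FHS@4: {C,T} ∪ {G} = {C,G,T} (union, +1)
DFHKQS@4: {G} ∩ {C,G,T} = {G} (intersection, +0)
DFHKQSY@4: {G} ∩ {G} = {G} (intersection, +0)
DQ@5: {A} ∩ {A} = {A} (intersection, +0)
DKQ@5: {A} ∩ {A} = {A} (intersection, +0)
FH@5: {C} ∪ {T} = {C,T} (union, +1)
FHS@5: {C,T} ∩ {C} = {C} (intersection, +0)
DFHKQS@5: {A} ∪ {C} = {A,C} (union, +1)
DFHKQSY@5: {A,C} ∪ {T} = {A,C,T} (union, +1)
per-site changes: [4, 4, 5, 4, 3, 3]; total = 23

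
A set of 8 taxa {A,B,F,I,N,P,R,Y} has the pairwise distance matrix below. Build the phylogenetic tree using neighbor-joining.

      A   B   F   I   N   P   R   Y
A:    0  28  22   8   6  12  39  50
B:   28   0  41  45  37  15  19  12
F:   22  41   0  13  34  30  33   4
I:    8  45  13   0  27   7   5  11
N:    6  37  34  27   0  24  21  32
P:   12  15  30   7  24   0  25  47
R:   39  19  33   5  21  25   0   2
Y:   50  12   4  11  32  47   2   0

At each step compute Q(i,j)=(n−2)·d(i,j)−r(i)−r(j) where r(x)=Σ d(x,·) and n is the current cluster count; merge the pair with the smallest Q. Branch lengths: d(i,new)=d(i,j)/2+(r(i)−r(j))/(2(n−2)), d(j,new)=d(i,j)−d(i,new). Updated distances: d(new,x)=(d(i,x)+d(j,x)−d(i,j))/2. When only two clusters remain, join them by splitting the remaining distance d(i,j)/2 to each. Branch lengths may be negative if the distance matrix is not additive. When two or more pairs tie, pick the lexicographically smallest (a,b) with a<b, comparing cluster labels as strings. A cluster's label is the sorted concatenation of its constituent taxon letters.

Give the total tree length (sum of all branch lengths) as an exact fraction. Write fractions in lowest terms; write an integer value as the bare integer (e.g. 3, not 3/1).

1017/16

1. join F+Y (d=4, Q=-311) ⇒ FY; edges |F|=43/12, |Y|=5/12
  updated: d(A,FY)=34, d(B,FY)=49/2, d(FY,I)=10, d(FY,N)=31, d(FY,P)=73/2, d(FY,R)=31/2
2. join A+N (d=6, Q=-243) ⇒ AN; edges |A|=11/10, |N|=49/10
  updated: d(AN,B)=59/2, d(AN,FY)=59/2, d(AN,I)=29/2, d(AN,P)=15, d(AN,R)=27
3. join B+P (d=15, Q=-343/2) ⇒ BP; edges |B|=189/16, |P|=51/16
  updated: d(AN,BP)=59/4, d(BP,FY)=23, d(BP,I)=37/2, d(BP,R)=29/2
4. join AN+BP (d=59/4, Q=-449/4) ⇒ ABNP; edges |AN|=79/8, |BP|=39/8
  updated: d(ABNP,FY)=151/8, d(ABNP,I)=73/8, d(ABNP,R)=107/8
5. join ABNP+R (d=107/8, Q=-97/2) ⇒ ABNPR; edges |ABNP|=137/16, |R|=77/16
  updated: d(ABNPR,FY)=21/2, d(ABNPR,I)=3/8
6. join ABNPR+FY (d=21/2, Q=-167/8) ⇒ ABFNPRY; edges |ABNPR|=7/16, |FY|=161/16
  updated: d(ABFNPRY,I)=-1/16
7. join ABFNPRY+I (d=-1/16) ⇒ ABFINPRY; edges |ABFNPRY|=-1/32, |I|=-1/32
final tree: (((((A:11/10,N:49/10):79/8,(B:189/16,P:51/16):39/8):137/16,R:77/16):7/16,(F:43/12,Y:5/12):161/16):-1/32,I:-1/32)
total length: 1017/16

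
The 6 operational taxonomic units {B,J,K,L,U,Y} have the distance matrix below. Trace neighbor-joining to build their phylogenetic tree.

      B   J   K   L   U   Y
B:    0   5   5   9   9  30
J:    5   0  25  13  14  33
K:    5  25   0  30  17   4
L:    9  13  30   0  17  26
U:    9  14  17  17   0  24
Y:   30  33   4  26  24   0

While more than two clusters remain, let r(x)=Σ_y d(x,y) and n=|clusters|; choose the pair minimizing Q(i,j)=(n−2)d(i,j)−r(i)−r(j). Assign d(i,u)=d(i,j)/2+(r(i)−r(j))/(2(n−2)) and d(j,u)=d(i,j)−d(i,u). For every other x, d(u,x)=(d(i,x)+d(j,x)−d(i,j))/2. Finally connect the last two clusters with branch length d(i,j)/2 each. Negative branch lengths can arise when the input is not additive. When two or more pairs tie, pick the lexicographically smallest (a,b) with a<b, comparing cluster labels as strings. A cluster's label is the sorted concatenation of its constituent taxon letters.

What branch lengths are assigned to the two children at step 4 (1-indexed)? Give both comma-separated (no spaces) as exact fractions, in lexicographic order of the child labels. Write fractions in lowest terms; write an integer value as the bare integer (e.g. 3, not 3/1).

11/8,21/4

iteration 1: select K,Y (d=4, Q=-182); attach at lengths (-5/2, 13/2); label the merged cluster KY
  updated: d(B,KY)=31/2, d(J,KY)=27, d(KY,L)=26, d(KY,U)=37/2
iteration 2: select KY,U (d=37/2, Q=-90); attach at lengths (14, 9/2); label the merged cluster KUY
  updated: d(B,KUY)=3, d(J,KUY)=45/4, d(KUY,L)=49/4
iteration 3: select B,KUY (d=3, Q=-75/2); attach at lengths (-7/8, 31/8); label the merged cluster BKUY
  updated: d(BKUY,J)=53/8, d(BKUY,L)=73/8
iteration 4: select BKUY,J (d=53/8, Q=-115/4); attach at lengths (11/8, 21/4); label the merged cluster BJKUY
  updated: d(BJKUY,L)=31/4
iteration 5: select BJKUY,L (d=31/4); attach at lengths (31/8, 31/8); label the merged cluster BJKLUY
final tree: (((B:-7/8,((K:-5/2,Y:13/2):14,U:9/2):31/8):11/8,J:21/4):31/8,L:31/8)
total length: 319/8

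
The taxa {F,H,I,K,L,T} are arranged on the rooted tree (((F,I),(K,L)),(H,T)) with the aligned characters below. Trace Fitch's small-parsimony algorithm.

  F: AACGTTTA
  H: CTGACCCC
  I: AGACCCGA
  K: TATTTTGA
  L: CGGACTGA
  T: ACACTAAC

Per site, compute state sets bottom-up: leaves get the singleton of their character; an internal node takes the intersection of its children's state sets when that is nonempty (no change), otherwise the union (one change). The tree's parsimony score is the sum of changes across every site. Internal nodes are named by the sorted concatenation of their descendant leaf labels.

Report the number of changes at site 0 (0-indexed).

3

FI@0: {A} ∩ {A} = {A} (intersection, +0)
KL@0: {T} ∪ {C} = {C,T} (union, +1)
FIKL@0: {A} ∪ {C,T} = {A,C,T} (union, +1)
HT@0: {C} ∪ {A} = {A,C} (union, +1)
FHIKLT@0: {A,C,T} ∩ {A,C} = {A,C} (intersection, +0)
FI@1: {A} ∪ {G} = {A,G} (union, +1)
KL@1: {A} ∪ {G} = {A,G} (union, +1)
FIKL@1: {A,G} ∩ {A,G} = {A,G} (intersection, +0)
HT@1: {T} ∪ {C} = {C,T} (union, +1)
FHIKLT@1: {A,G} ∪ {C,T} = {A,C,G,T} (union, +1)
FI@2: {C} ∪ {A} = {A,C} (union, +1)
KL@2: {T} ∪ {G} = {G,T} (union, +1)
FIKL@2: {A,C} ∪ {G,T} = {A,C,G,T} (union, +1)
HT@2: {G} ∪ {A} = {A,G} (union, +1)
FHIKLT@2: {A,C,G,T} ∩ {A,G} = {A,G} (intersection, +0)
FI@3: {G} ∪ {C} = {C,G} (union, +1)
KL@3: {T} ∪ {A} = {A,T} (union, +1)
FIKL@3: {C,G} ∪ {A,T} = {A,C,G,T} (union, +1)
HT@3: {A} ∪ {C} = {A,C} (union, +1)
FHIKLT@3: {A,C,G,T} ∩ {A,C} = {A,C} (intersection, +0)
FI@4: {T} ∪ {C} = {C,T} (union, +1)
KL@4: {T} ∪ {C} = {C,T} (union, +1)
FIKL@4: {C,T} ∩ {C,T} = {C,T} (intersection, +0)
HT@4: {C} ∪ {T} = {C,T} (union, +1)
FHIKLT@4: {C,T} ∩ {C,T} = {C,T} (intersection, +0)
FI@5: {T} ∪ {C} = {C,T} (union, +1)
KL@5: {T} ∩ {T} = {T} (intersection, +0)
FIKL@5: {C,T} ∩ {T} = {T} (intersection, +0)
HT@5: {C} ∪ {A} = {A,C} (union, +1)
FHIKLT@5: {T} ∪ {A,C} = {A,C,T} (union, +1)
FI@6: {T} ∪ {G} = {G,T} (union, +1)
KL@6: {G} ∩ {G} = {G} (intersection, +0)
FIKL@6: {G,T} ∩ {G} = {G} (intersection, +0)
HT@6: {C} ∪ {A} = {A,C} (union, +1)
FHIKLT@6: {G} ∪ {A,C} = {A,C,G} (union, +1)
FI@7: {A} ∩ {A} = {A} (intersection, +0)
KL@7: {A} ∩ {A} = {A} (intersection, +0)
FIKL@7: {A} ∩ {A} = {A} (intersection, +0)
HT@7: {C} ∩ {C} = {C} (intersection, +0)
FHIKLT@7: {A} ∪ {C} = {A,C} (union, +1)
per-site changes: [3, 4, 4, 4, 3, 3, 3, 1]; total = 25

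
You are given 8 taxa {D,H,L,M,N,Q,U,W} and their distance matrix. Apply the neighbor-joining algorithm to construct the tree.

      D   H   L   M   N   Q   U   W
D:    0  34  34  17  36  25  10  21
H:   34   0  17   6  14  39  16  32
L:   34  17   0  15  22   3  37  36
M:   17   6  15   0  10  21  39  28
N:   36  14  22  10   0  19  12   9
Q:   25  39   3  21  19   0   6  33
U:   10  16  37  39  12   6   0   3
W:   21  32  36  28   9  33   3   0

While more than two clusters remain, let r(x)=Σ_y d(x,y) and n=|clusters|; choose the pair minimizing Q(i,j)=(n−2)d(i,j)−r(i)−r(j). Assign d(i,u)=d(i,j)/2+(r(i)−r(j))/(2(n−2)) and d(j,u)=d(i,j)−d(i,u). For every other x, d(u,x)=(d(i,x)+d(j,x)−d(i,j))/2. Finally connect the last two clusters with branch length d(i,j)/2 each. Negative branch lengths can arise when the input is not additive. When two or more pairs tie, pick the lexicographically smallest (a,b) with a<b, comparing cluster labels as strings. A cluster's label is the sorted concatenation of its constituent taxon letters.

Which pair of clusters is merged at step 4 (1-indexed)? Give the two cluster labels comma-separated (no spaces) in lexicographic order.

1. join L+Q (d=3, Q=-292) ⇒ LQ; edges |L|=3, |Q|=0
  updated: d(D,LQ)=28, d(H,LQ)=53/2, d(LQ,M)=33/2, d(LQ,N)=19, d(LQ,U)=20, d(LQ,W)=33
2. join H+M (d=6, Q=-215) ⇒ HM; edges |H|=21/5, |M|=9/5
  updated: d(D,HM)=45/2, d(HM,LQ)=37/2, d(HM,N)=9, d(HM,U)=49/2, d(HM,W)=27
3. join HM+N (d=9, Q=-301/2) ⇒ HMN; edges |HM|=105/16, |N|=39/16
  updated: d(D,HMN)=99/4, d(HMN,LQ)=57/4, d(HMN,U)=55/4, d(HMN,W)=27/2
4. join HMN+LQ (d=57/4, Q=-475/4) ⇒ HLMNQ; edges |HMN|=55/24, |LQ|=287/24
  updated: d(D,HLMNQ)=77/4, d(HLMNQ,U)=39/4, d(HLMNQ,W)=129/8
5. join D+HLMNQ (d=77/4, Q=-455/8) ⇒ DHLMNQ; edges |D|=349/32, |HLMNQ|=267/32
  updated: d(DHLMNQ,U)=1/4, d(DHLMNQ,W)=143/16
6. join DHLMNQ+U (d=1/4, Q=-195/16) ⇒ DHLMNQU; edges |DHLMNQ|=99/32, |U|=-91/32
  updated: d(DHLMNQU,W)=187/32
7. join DHLMNQU+W (d=187/32) ⇒ DHLMNQUW; edges |DHLMNQU|=187/64, |W|=187/64
final tree: (((D:349/32,(((H:21/5,M:9/5):105/16,N:39/16):55/24,(L:3,Q:0):287/24):267/32):99/32,U:-91/32):187/64,W:187/64)
total length: 1843/32

HMN,LQ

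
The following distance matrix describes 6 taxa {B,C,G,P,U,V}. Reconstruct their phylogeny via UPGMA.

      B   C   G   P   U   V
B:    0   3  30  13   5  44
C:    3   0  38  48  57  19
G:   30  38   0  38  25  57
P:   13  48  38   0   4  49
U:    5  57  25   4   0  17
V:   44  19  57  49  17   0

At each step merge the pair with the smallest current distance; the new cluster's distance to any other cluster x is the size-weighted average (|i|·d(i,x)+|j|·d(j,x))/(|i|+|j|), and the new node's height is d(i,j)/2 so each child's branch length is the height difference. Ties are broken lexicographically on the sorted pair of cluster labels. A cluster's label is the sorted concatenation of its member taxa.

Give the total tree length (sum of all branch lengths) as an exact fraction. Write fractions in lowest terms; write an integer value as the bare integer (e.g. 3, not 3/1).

iteration 1: select B,C (d=3); attach at lengths (3/2, 3/2); label the merged cluster BC
  updated: d(BC,G)=34, d(BC,P)=61/2, d(BC,U)=31, d(BC,V)=63/2
iteration 2: select P,U (d=4); attach at lengths (2, 2); label the merged cluster PU
  updated: d(BC,PU)=123/4, d(G,PU)=63/2, d(PU,V)=33
iteration 3: select BC,PU (d=123/4); attach at lengths (111/8, 107/8); label the merged cluster BCPU
  updated: d(BCPU,G)=131/4, d(BCPU,V)=129/4
iteration 4: select BCPU,V (d=129/4); attach at lengths (3/4, 129/8); label the merged cluster BCPUV
  updated: d(BCPUV,G)=188/5
iteration 5: select BCPUV,G (d=188/5); attach at lengths (107/40, 94/5); label the merged cluster BCGPUV
final tree: ((((B:3/2,C:3/2):111/8,(P:2,U:2):107/8):3/4,V:129/8):107/40,G:94/5)
total length: 363/5

363/5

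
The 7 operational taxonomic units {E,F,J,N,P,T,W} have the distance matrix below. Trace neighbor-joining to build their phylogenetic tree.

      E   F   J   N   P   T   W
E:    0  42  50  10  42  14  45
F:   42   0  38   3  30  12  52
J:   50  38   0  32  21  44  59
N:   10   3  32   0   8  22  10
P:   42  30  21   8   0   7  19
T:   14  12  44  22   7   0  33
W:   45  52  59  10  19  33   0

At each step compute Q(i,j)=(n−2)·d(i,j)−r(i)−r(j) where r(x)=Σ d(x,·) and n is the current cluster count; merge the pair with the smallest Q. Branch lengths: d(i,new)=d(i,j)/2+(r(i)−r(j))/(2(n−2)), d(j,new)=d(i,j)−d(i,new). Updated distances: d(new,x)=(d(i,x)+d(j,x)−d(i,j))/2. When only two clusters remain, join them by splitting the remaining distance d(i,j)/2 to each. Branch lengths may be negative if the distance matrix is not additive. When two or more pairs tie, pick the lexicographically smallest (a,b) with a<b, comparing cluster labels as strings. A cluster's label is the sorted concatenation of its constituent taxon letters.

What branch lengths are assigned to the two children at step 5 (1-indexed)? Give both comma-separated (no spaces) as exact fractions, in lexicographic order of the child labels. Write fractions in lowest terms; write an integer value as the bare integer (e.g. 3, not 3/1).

step 1: merge (J,P) at d=21, Q=-266; branch lengths J→111/5, P→-6/5; new cluster JP
  updated: d(E,JP)=71/2, d(F,JP)=47/2, d(JP,N)=19/2, d(JP,T)=15, d(JP,W)=57/2
step 2: merge (E,T) at d=14, Q=-373/2; branch lengths E→213/16, T→11/16; new cluster ET
  updated: d(ET,F)=20, d(ET,JP)=73/4, d(ET,N)=9, d(ET,W)=32
step 3: merge (N,W) at d=10, Q=-124; branch lengths N→-61/6, W→121/6; new cluster NW
  updated: d(ET,NW)=31/2, d(F,NW)=45/2, d(JP,NW)=14
step 4: merge (ET,F) at d=20, Q=-319/4; branch lengths ET→111/16, F→209/16; new cluster EFT
  updated: d(EFT,JP)=87/8, d(EFT,NW)=9
step 5: merge (EFT,JP) at d=87/8, Q=-271/8; branch lengths EFT→47/16, JP→127/16; new cluster EFJPT
  updated: d(EFJPT,NW)=97/16
step 6: merge (EFJPT,NW) at d=97/16; branch lengths EFJPT→97/32, NW→97/32; new cluster EFJNPTW
final tree: ((((E:213/16,T:11/16):111/16,F:209/16):47/16,(J:111/5,P:-6/5):127/16):97/32,(N:-61/6,W:121/6):97/32)
total length: 1311/16

47/16,127/16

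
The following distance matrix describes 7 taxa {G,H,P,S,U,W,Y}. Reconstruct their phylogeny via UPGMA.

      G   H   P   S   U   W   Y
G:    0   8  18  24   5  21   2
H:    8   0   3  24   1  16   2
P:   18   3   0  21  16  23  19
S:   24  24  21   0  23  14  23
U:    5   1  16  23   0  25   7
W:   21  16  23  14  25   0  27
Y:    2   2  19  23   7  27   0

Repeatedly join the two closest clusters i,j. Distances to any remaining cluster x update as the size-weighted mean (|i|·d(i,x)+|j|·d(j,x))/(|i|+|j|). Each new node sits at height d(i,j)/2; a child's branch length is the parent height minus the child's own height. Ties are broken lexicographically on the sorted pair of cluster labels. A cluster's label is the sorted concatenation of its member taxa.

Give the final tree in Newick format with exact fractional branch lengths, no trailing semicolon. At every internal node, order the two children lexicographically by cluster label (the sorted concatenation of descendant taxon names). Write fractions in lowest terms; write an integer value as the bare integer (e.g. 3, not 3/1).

iteration 1: select H,U (d=1); attach at lengths (1/2, 1/2); label the merged cluster HU
  updated: d(G,HU)=13/2, d(HU,P)=19/2, d(HU,S)=47/2, d(HU,W)=41/2, d(HU,Y)=9/2
iteration 2: select G,Y (d=2); attach at lengths (1, 1); label the merged cluster GY
  updated: d(GY,HU)=11/2, d(GY,P)=37/2, d(GY,S)=47/2, d(GY,W)=24
iteration 3: select GY,HU (d=11/2); attach at lengths (7/4, 9/4); label the merged cluster GHUY
  updated: d(GHUY,P)=14, d(GHUY,S)=47/2, d(GHUY,W)=89/4
iteration 4: select GHUY,P (d=14); attach at lengths (17/4, 7); label the merged cluster GHPUY
  updated: d(GHPUY,S)=23, d(GHPUY,W)=112/5
iteration 5: select S,W (d=14); attach at lengths (7, 7); label the merged cluster SW
  updated: d(GHPUY,SW)=227/10
iteration 6: select GHPUY,SW (d=227/10); attach at lengths (87/20, 87/20); label the merged cluster GHPSUWY
final tree: ((((G:1,Y:1):7/4,(H:1/2,U:1/2):9/4):17/4,P:7):87/20,(S:7,W:7):87/20)
total length: 819/20

((((G:1,Y:1):7/4,(H:1/2,U:1/2):9/4):17/4,P:7):87/20,(S:7,W:7):87/20)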